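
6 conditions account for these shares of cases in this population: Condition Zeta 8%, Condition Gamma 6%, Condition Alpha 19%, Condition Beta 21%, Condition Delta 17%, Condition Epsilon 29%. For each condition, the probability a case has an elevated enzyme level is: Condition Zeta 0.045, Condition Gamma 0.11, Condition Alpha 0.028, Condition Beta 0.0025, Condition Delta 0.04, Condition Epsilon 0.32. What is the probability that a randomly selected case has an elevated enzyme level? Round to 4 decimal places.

By Bayes' rule, posterior ∝ prior × likelihood:
  Condition Zeta: 0.08 × 0.045 = 0.0036
  Condition Gamma: 0.06 × 0.11 = 0.0066
  Condition Alpha: 0.19 × 0.028 = 0.00532
  Condition Beta: 0.21 × 0.0025 = 0.000525
  Condition Delta: 0.17 × 0.04 = 0.0068
  Condition Epsilon: 0.29 × 0.32 = 0.0928
P(elevated) = 0.0036 + 0.0066 + 0.00532 + 0.000525 + 0.0068 + 0.0928 = 0.115645 → 0.1156.

0.1156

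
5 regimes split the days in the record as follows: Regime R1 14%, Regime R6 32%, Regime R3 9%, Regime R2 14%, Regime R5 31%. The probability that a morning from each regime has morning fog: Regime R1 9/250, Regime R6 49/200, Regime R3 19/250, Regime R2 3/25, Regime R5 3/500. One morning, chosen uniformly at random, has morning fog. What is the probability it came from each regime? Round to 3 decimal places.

Unnormalized posteriors (prior × likelihood):
  Regime R1: 0.14 × 0.036 = 0.00504
  Regime R6: 0.32 × 0.245 = 0.0784
  Regime R3: 0.09 × 0.076 = 0.00684
  Regime R2: 0.14 × 0.12 = 0.0168
  Regime R5: 0.31 × 0.006 = 0.00186
Sum = 0.10894.
P(Regime R1 | fog) = 0.00504/0.10894 ≈ 0.046
P(Regime R6 | fog) = 0.0784/0.10894 ≈ 0.720
P(Regime R3 | fog) = 0.00684/0.10894 ≈ 0.063
P(Regime R2 | fog) = 0.0168/0.10894 ≈ 0.154
P(Regime R5 | fog) = 0.00186/0.10894 ≈ 0.017

Regime R1 0.046, Regime R6 0.720, Regime R3 0.063, Regime R2 0.154, Regime R5 0.017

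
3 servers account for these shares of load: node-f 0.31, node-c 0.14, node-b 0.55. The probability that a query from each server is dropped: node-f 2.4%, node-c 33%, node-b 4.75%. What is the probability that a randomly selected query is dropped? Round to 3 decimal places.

By Bayes' rule, posterior ∝ prior × likelihood:
  node-f: 0.31 × 0.024 = 0.00744
  node-c: 0.14 × 0.33 = 0.0462
  node-b: 0.55 × 0.0475 = 0.026125
P(dropped) = 0.00744 + 0.0462 + 0.026125 = 0.079765 → 0.080.

0.080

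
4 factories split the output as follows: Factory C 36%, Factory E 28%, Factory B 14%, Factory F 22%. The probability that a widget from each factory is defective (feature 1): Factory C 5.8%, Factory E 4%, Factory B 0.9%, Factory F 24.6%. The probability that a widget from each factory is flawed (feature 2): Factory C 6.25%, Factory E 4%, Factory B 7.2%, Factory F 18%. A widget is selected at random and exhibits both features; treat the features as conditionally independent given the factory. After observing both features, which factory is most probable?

Factory F

Compute prior × likelihood for every hypothesis:
  Factory C: 0.36 × 0.058 × 0.0625 = 0.001305
  Factory E: 0.28 × 0.04 × 0.04 = 0.000448
  Factory B: 0.14 × 0.009 × 0.072 = 0.00009072
  Factory F: 0.22 × 0.246 × 0.18 = 0.0097416
Total = 0.01158532.
Largest term belongs to Factory F, so Factory F is most probable.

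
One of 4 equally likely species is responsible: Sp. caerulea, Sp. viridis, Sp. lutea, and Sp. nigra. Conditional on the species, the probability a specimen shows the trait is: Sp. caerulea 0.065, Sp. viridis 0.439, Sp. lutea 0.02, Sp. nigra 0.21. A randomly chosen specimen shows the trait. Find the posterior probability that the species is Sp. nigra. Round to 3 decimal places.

0.286

Since the prior is uniform, the posterior is proportional to the likelihood:
  Sp. caerulea: 0.065
  Sp. viridis: 0.439
  Sp. lutea: 0.02
  Sp. nigra: 0.21
Total = 0.734.
P(Sp. nigra | evidence) = 0.21 / 0.734 ≈ 0.286.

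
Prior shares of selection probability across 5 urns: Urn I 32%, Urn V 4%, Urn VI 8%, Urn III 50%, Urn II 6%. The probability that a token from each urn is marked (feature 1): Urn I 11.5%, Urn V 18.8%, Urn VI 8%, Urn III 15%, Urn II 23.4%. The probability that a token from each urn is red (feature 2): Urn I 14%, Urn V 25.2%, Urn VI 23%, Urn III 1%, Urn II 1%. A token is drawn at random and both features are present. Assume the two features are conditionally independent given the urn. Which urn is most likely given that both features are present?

Urn I

Compute prior × likelihood for every hypothesis:
  Urn I: 0.32 × 0.115 × 0.14 = 0.005152
  Urn V: 0.04 × 0.188 × 0.252 = 0.00189504
  Urn VI: 0.08 × 0.08 × 0.23 = 0.001472
  Urn III: 0.5 × 0.15 × 0.01 = 0.00075
  Urn II: 0.06 × 0.234 × 0.01 = 0.0001404
Normalizing constant = 0.00940944.
Largest term belongs to Urn I, so Urn I is most probable.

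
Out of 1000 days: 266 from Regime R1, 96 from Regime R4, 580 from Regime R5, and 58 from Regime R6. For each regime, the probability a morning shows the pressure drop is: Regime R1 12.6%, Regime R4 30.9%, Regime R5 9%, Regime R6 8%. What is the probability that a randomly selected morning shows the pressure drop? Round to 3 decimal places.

By Bayes' rule, posterior ∝ prior × likelihood:
  Regime R1: 0.266 × 0.126 = 0.033516
  Regime R4: 0.096 × 0.309 = 0.029664
  Regime R5: 0.58 × 0.09 = 0.0522
  Regime R6: 0.058 × 0.08 = 0.00464
P(drop) = 0.033516 + 0.029664 + 0.0522 + 0.00464 = 0.12002 → 0.120.

0.120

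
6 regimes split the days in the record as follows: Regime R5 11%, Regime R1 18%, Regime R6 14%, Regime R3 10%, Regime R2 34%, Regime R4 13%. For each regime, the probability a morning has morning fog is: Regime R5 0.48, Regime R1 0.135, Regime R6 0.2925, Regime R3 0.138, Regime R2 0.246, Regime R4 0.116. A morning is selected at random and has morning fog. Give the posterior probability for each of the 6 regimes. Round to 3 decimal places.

Regime R5 0.229, Regime R1 0.105, Regime R6 0.178, Regime R3 0.060, Regime R2 0.363, Regime R4 0.065

Compute prior × likelihood for every hypothesis:
  Regime R5: 0.11 × 0.48 = 0.0528
  Regime R1: 0.18 × 0.135 = 0.0243
  Regime R6: 0.14 × 0.2925 = 0.04095
  Regime R3: 0.1 × 0.138 = 0.0138
  Regime R2: 0.34 × 0.246 = 0.08364
  Regime R4: 0.13 × 0.116 = 0.01508
Normalizing constant = 0.23057.
P(Regime R5 | fog) = 0.0528/0.23057 ≈ 0.229
P(Regime R1 | fog) = 0.0243/0.23057 ≈ 0.105
P(Regime R6 | fog) = 0.04095/0.23057 ≈ 0.178
P(Regime R3 | fog) = 0.0138/0.23057 ≈ 0.060
P(Regime R2 | fog) = 0.08364/0.23057 ≈ 0.363
P(Regime R4 | fog) = 0.01508/0.23057 ≈ 0.065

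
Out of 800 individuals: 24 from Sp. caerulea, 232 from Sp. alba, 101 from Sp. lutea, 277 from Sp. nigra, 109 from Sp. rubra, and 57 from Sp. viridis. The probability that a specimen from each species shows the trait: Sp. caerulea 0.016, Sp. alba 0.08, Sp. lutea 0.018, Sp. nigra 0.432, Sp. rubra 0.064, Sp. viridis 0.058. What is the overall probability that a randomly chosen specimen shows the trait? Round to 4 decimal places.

0.1884

Unnormalized posteriors (prior × likelihood):
  Sp. caerulea: 0.03 × 0.016 = 0.00048
  Sp. alba: 0.29 × 0.08 = 0.0232
  Sp. lutea: 0.12625 × 0.018 = 0.0022725
  Sp. nigra: 0.34625 × 0.432 = 0.14958
  Sp. rubra: 0.13625 × 0.064 = 0.00872
  Sp. viridis: 0.07125 × 0.058 = 0.0041325
P(trait) = 0.00048 + 0.0232 + 0.0022725 + 0.14958 + 0.00872 + 0.0041325 = 0.188385 → 0.1884.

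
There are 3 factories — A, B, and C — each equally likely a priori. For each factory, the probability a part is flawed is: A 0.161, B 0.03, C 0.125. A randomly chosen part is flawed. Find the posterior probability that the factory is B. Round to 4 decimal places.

With a uniform prior (1/3 each), posterior ∝ likelihood:
  A: 0.161
  B: 0.03
  C: 0.125
Normalizing constant = 0.316.
P(B | evidence) = 0.03 / 0.316 ≈ 0.0949.

0.0949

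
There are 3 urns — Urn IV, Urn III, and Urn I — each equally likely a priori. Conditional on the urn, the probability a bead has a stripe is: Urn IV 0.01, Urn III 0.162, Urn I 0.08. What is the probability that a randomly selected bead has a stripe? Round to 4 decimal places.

With a uniform prior (1/3 each), posterior ∝ likelihood:
  Urn IV: 0.01
  Urn III: 0.162
  Urn I: 0.08
P(striped) = (1/3) × (0.01 + 0.162 + 0.08) = 0.252/3 ≈ 0.0840.

0.0840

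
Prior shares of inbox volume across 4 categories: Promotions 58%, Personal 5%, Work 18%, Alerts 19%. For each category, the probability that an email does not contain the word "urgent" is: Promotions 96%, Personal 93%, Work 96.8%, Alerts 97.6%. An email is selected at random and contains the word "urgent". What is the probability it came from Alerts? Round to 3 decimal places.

0.123

Taking complements, P(urgent-flag | each) = Promotions 0.04, Personal 0.07, Work 0.032, Alerts 0.024.
Compute prior × likelihood for every hypothesis:
  Promotions: 0.58 × 0.04 = 0.0232
  Personal: 0.05 × 0.07 = 0.0035
  Work: 0.18 × 0.032 = 0.00576
  Alerts: 0.19 × 0.024 = 0.00456
Normalizing constant = 0.03702.
P(Alerts | evidence) = 0.00456 / 0.03702 ≈ 0.123.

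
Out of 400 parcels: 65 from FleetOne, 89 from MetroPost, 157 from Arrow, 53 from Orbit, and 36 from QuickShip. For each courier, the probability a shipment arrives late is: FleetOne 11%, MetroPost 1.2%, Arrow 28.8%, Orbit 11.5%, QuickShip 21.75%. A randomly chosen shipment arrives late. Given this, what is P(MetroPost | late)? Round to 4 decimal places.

0.0159

Unnormalized posteriors (prior × likelihood):
  FleetOne: 0.1625 × 0.11 = 0.017875
  MetroPost: 0.2225 × 0.012 = 0.00267
  Arrow: 0.3925 × 0.288 = 0.11304
  Orbit: 0.1325 × 0.115 = 0.0152375
  QuickShip: 0.09 × 0.2175 = 0.019575
Normalizing constant = 0.1683975.
P(MetroPost | evidence) = 0.00267 / 0.1683975 ≈ 0.0159.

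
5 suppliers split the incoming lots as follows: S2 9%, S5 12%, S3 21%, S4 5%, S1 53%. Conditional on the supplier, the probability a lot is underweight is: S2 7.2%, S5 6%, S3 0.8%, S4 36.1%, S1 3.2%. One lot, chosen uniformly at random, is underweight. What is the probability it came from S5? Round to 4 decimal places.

Unnormalized posteriors (prior × likelihood):
  S2: 0.09 × 0.072 = 0.00648
  S5: 0.12 × 0.06 = 0.0072
  S3: 0.21 × 0.008 = 0.00168
  S4: 0.05 × 0.361 = 0.01805
  S1: 0.53 × 0.032 = 0.01696
Sum = 0.05037.
P(S5 | evidence) = 0.0072 / 0.05037 ≈ 0.1429.

0.1429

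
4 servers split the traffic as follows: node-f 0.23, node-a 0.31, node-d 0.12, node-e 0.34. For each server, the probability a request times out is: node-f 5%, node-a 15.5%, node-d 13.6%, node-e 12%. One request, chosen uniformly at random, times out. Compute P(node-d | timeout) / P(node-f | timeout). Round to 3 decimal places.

Unnormalized posteriors (prior × likelihood):
  node-f: 0.23 × 0.05 = 0.0115
  node-a: 0.31 × 0.155 = 0.04805
  node-d: 0.12 × 0.136 = 0.01632
  node-e: 0.34 × 0.12 = 0.0408
Normalizing constant = 0.11667.
The ratio is 0.01632 / 0.0115 (the normalizer cancels) = 1.419.

1.419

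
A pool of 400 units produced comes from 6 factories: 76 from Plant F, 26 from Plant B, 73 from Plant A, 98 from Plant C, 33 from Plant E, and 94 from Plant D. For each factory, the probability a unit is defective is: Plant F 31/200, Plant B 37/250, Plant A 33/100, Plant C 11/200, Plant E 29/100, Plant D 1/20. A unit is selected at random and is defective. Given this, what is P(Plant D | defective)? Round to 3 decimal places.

0.079

Prior × likelihood for each hypothesis:
  Plant F: 0.19 × 0.155 = 0.02945
  Plant B: 0.065 × 0.148 = 0.00962
  Plant A: 0.1825 × 0.33 = 0.060225
  Plant C: 0.245 × 0.055 = 0.013475
  Plant E: 0.0825 × 0.29 = 0.023925
  Plant D: 0.235 × 0.05 = 0.01175
Total = 0.148445.
P(Plant D | evidence) = 0.01175 / 0.148445 ≈ 0.079.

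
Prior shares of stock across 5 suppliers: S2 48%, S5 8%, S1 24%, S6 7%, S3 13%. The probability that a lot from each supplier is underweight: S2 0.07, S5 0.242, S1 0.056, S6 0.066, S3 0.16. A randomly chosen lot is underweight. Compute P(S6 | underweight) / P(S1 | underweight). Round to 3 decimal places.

Prior × likelihood for each hypothesis:
  S2: 0.48 × 0.07 = 0.0336
  S5: 0.08 × 0.242 = 0.01936
  S1: 0.24 × 0.056 = 0.01344
  S6: 0.07 × 0.066 = 0.00462
  S3: 0.13 × 0.16 = 0.0208
Sum = 0.09182.
The ratio is 0.00462 / 0.01344 (the normalizer cancels) = 0.344.

0.344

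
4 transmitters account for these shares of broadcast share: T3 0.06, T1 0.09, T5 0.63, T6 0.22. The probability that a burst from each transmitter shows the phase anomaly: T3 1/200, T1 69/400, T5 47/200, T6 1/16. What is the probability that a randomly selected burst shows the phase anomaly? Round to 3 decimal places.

0.178

Compute prior × likelihood for every hypothesis:
  T3: 0.06 × 0.005 = 0.0003
  T1: 0.09 × 0.1725 = 0.015525
  T5: 0.63 × 0.235 = 0.14805
  T6: 0.22 × 0.0625 = 0.01375
P(anomaly) = 0.0003 + 0.015525 + 0.14805 + 0.01375 = 0.177625 → 0.178.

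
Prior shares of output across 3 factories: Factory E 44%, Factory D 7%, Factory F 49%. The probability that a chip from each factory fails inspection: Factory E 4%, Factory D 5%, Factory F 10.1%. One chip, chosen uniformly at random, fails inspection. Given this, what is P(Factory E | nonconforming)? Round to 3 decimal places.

By Bayes' rule, posterior ∝ prior × likelihood:
  Factory E: 0.44 × 0.04 = 0.0176
  Factory D: 0.07 × 0.05 = 0.0035
  Factory F: 0.49 × 0.101 = 0.04949
Total = 0.07059.
P(Factory E | evidence) = 0.0176 / 0.07059 ≈ 0.249.

0.249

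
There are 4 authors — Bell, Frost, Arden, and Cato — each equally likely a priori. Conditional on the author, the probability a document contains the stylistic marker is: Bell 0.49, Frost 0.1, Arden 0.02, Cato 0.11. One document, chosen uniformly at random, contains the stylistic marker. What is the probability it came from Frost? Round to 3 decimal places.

0.139

With a uniform prior (1/4 each), posterior ∝ likelihood:
  Bell: 0.49
  Frost: 0.1
  Arden: 0.02
  Cato: 0.11
Total = 0.72.
P(Frost | evidence) = 0.1 / 0.72 ≈ 0.139.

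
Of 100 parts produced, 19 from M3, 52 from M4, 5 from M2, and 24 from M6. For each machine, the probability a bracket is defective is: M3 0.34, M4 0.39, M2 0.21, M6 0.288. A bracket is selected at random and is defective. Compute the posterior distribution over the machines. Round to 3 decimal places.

M3 0.186, M4 0.584, M2 0.030, M6 0.199

By Bayes' rule, posterior ∝ prior × likelihood:
  M3: 0.19 × 0.34 = 0.0646
  M4: 0.52 × 0.39 = 0.2028
  M2: 0.05 × 0.21 = 0.0105
  M6: 0.24 × 0.288 = 0.06912
Sum = 0.34702.
P(M3 | defective) = 0.0646/0.34702 ≈ 0.186
P(M4 | defective) = 0.2028/0.34702 ≈ 0.584
P(M2 | defective) = 0.0105/0.34702 ≈ 0.030
P(M6 | defective) = 0.06912/0.34702 ≈ 0.199
(Check: 0.186+0.584+0.030+0.199 = 0.999.)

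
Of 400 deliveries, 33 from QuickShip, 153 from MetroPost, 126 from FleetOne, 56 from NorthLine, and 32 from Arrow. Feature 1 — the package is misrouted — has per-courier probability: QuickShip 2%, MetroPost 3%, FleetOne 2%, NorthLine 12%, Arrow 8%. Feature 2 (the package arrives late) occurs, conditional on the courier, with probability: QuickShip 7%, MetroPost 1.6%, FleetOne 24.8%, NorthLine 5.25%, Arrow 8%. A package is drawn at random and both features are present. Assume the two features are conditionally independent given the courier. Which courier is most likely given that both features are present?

FleetOne

By Bayes' rule, posterior ∝ prior × likelihood:
  QuickShip: 0.0825 × 0.02 × 0.07 = 0.0001155
  MetroPost: 0.3825 × 0.03 × 0.016 = 0.0001836
  FleetOne: 0.315 × 0.02 × 0.248 = 0.0015624
  NorthLine: 0.14 × 0.12 × 0.0525 = 0.000882
  Arrow: 0.08 × 0.08 × 0.08 = 0.000512
Normalizing constant = 0.0032555.
Largest term belongs to FleetOne, so FleetOne is most probable.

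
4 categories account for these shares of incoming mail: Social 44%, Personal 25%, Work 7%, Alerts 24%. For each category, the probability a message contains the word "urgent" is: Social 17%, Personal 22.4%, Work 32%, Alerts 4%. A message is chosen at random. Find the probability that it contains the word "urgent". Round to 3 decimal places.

Unnormalized posteriors (prior × likelihood):
  Social: 0.44 × 0.17 = 0.0748
  Personal: 0.25 × 0.224 = 0.056
  Work: 0.07 × 0.32 = 0.0224
  Alerts: 0.24 × 0.04 = 0.0096
P(urgent-flag) = 0.0748 + 0.056 + 0.0224 + 0.0096 = 0.1628 → 0.163.

0.163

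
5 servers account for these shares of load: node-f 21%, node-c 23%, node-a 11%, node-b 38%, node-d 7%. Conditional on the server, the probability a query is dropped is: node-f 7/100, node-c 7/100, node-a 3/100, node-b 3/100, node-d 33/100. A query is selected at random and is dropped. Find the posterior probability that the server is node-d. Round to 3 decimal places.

Compute prior × likelihood for every hypothesis:
  node-f: 0.21 × 0.07 = 0.0147
  node-c: 0.23 × 0.07 = 0.0161
  node-a: 0.11 × 0.03 = 0.0033
  node-b: 0.38 × 0.03 = 0.0114
  node-d: 0.07 × 0.33 = 0.0231
Total = 0.0686.
P(node-d | evidence) = 0.0231 / 0.0686 ≈ 0.337.

0.337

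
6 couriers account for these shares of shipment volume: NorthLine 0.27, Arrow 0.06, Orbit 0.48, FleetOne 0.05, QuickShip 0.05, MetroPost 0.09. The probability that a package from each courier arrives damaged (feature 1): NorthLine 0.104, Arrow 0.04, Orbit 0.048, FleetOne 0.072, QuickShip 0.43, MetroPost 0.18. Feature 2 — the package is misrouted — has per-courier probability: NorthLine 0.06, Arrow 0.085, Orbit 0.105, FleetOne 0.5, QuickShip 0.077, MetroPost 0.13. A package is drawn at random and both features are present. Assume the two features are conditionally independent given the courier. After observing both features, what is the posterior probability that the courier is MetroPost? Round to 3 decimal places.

0.213

Compute prior × likelihood for every hypothesis:
  NorthLine: 0.27 × 0.104 × 0.06 = 0.0016848
  Arrow: 0.06 × 0.04 × 0.085 = 0.000204
  Orbit: 0.48 × 0.048 × 0.105 = 0.0024192
  FleetOne: 0.05 × 0.072 × 0.5 = 0.0018
  QuickShip: 0.05 × 0.43 × 0.077 = 0.0016555
  MetroPost: 0.09 × 0.18 × 0.13 = 0.002106
Total = 0.0098695.
P(MetroPost | evidence) = 0.002106 / 0.0098695 ≈ 0.213.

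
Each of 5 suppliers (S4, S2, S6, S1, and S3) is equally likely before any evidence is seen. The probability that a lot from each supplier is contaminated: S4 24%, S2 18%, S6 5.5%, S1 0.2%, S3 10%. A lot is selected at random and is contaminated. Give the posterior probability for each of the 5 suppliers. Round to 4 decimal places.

Since the prior is uniform, the posterior is proportional to the likelihood:
  S4: 0.24
  S2: 0.18
  S6: 0.055
  S1: 0.002
  S3: 0.1
Normalizing constant = 0.577.
P(S4 | contaminated) = 0.24/0.577 ≈ 0.4159
P(S2 | contaminated) = 0.18/0.577 ≈ 0.3120
P(S6 | contaminated) = 0.055/0.577 ≈ 0.0953
P(S1 | contaminated) = 0.002/0.577 ≈ 0.0035
P(S3 | contaminated) = 0.1/0.577 ≈ 0.1733

S4 0.4159, S2 0.3120, S6 0.0953, S1 0.0035, S3 0.1733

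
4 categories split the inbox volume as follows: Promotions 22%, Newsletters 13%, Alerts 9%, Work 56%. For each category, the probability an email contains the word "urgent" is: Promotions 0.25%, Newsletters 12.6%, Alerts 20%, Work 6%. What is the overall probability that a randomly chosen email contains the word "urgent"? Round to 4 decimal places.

Prior × likelihood for each hypothesis:
  Promotions: 0.22 × 0.0025 = 0.00055
  Newsletters: 0.13 × 0.126 = 0.01638
  Alerts: 0.09 × 0.2 = 0.018
  Work: 0.56 × 0.06 = 0.0336
P(urgent-flag) = 0.00055 + 0.01638 + 0.018 + 0.0336 = 0.06853 → 0.0685.

0.0685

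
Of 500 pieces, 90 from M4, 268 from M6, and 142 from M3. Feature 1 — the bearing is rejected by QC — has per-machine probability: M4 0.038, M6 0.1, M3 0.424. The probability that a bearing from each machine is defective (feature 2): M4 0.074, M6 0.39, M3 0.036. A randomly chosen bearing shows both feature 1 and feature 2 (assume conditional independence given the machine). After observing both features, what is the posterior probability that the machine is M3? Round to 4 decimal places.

0.1684

Compute prior × likelihood for every hypothesis:
  M4: 0.18 × 0.038 × 0.074 = 0.00050616
  M6: 0.536 × 0.1 × 0.39 = 0.020904
  M3: 0.284 × 0.424 × 0.036 = 0.004334976
Normalizing constant = 0.025745136.
P(M3 | evidence) = 0.004334976 / 0.025745136 ≈ 0.1684.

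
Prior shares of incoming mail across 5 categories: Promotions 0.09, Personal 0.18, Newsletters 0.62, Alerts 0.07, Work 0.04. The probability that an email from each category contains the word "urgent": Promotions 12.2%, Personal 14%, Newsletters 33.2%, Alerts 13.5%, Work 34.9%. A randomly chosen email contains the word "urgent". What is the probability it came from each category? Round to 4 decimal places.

Unnormalized posteriors (prior × likelihood):
  Promotions: 0.09 × 0.122 = 0.01098
  Personal: 0.18 × 0.14 = 0.0252
  Newsletters: 0.62 × 0.332 = 0.20584
  Alerts: 0.07 × 0.135 = 0.00945
  Work: 0.04 × 0.349 = 0.01396
Sum = 0.26543.
P(Promotions | urgent-flag) = 0.01098/0.26543 ≈ 0.0414
P(Personal | urgent-flag) = 0.0252/0.26543 ≈ 0.0949
P(Newsletters | urgent-flag) = 0.20584/0.26543 ≈ 0.7755
P(Alerts | urgent-flag) = 0.00945/0.26543 ≈ 0.0356
P(Work | urgent-flag) = 0.01396/0.26543 ≈ 0.0526

Promotions 0.0414, Personal 0.0949, Newsletters 0.7755, Alerts 0.0356, Work 0.0526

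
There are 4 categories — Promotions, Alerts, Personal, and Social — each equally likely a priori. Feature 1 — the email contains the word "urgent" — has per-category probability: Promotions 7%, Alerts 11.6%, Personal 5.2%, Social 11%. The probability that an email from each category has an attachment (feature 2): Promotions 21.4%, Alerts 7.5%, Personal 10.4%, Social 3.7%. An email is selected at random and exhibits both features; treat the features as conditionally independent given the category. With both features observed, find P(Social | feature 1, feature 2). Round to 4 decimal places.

With a uniform prior (1/4 each), posterior ∝ likelihood:
  Promotions: 0.07 × 0.214 = 0.01498
  Alerts: 0.116 × 0.075 = 0.0087
  Personal: 0.052 × 0.104 = 0.005408
  Social: 0.11 × 0.037 = 0.00407
Total = 0.033158.
P(Social | evidence) = 0.00407 / 0.033158 ≈ 0.1227.

0.1227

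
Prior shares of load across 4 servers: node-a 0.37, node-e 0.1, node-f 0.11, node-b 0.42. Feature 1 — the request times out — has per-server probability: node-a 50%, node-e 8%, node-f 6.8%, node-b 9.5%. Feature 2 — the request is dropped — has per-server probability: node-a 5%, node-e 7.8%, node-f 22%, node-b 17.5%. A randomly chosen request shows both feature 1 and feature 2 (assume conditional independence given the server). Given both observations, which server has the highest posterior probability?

Prior × likelihood for each hypothesis:
  node-a: 0.37 × 0.5 × 0.05 = 0.00925
  node-e: 0.1 × 0.08 × 0.078 = 0.000624
  node-f: 0.11 × 0.068 × 0.22 = 0.0016456
  node-b: 0.42 × 0.095 × 0.175 = 0.0069825
Total = 0.0185021.
Largest term belongs to node-a, so node-a is most probable.

node-a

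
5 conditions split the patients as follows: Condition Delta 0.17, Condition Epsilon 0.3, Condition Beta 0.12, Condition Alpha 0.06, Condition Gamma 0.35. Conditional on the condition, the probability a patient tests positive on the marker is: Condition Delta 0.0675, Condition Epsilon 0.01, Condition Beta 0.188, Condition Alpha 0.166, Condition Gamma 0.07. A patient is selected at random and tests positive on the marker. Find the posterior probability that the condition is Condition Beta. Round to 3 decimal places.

Unnormalized posteriors (prior × likelihood):
  Condition Delta: 0.17 × 0.0675 = 0.011475
  Condition Epsilon: 0.3 × 0.01 = 0.003
  Condition Beta: 0.12 × 0.188 = 0.02256
  Condition Alpha: 0.06 × 0.166 = 0.00996
  Condition Gamma: 0.35 × 0.07 = 0.0245
Sum = 0.071495.
P(Condition Beta | evidence) = 0.02256 / 0.071495 ≈ 0.316.

0.316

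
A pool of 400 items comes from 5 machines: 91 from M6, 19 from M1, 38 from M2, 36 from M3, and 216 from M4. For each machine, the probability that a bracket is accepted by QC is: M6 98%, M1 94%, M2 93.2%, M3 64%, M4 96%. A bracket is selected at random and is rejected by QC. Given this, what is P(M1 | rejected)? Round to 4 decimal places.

Taking complements, P(rejected | each) = M6 0.02, M1 0.06, M2 0.068, M3 0.36, M4 0.04.
Prior × likelihood for each hypothesis:
  M6: 0.2275 × 0.02 = 0.00455
  M1: 0.0475 × 0.06 = 0.00285
  M2: 0.095 × 0.068 = 0.00646
  M3: 0.09 × 0.36 = 0.0324
  M4: 0.54 × 0.04 = 0.0216
Normalizing constant = 0.06786.
P(M1 | evidence) = 0.00285 / 0.06786 ≈ 0.0420.

0.0420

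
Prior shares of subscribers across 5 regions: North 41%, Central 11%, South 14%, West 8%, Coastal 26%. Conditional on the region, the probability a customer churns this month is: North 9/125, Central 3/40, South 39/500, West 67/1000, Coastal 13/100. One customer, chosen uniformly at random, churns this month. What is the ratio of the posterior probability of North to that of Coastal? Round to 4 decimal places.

0.8734

Unnormalized posteriors (prior × likelihood):
  North: 0.41 × 0.072 = 0.02952
  Central: 0.11 × 0.075 = 0.00825
  South: 0.14 × 0.078 = 0.01092
  West: 0.08 × 0.067 = 0.00536
  Coastal: 0.26 × 0.13 = 0.0338
Normalizing constant = 0.08785.
The ratio is 0.02952 / 0.0338 (the normalizer cancels) = 0.8734.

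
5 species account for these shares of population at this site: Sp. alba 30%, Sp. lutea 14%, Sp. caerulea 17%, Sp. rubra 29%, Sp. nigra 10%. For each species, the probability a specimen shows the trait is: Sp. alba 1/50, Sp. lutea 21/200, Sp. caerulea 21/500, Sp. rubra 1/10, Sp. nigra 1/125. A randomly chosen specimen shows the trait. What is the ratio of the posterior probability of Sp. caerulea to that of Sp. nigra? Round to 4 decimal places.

By Bayes' rule, posterior ∝ prior × likelihood:
  Sp. alba: 0.3 × 0.02 = 0.006
  Sp. lutea: 0.14 × 0.105 = 0.0147
  Sp. caerulea: 0.17 × 0.042 = 0.00714
  Sp. rubra: 0.29 × 0.1 = 0.029
  Sp. nigra: 0.1 × 0.008 = 0.0008
Sum = 0.05764.
The ratio is 0.00714 / 0.0008 (the normalizer cancels) = 8.9250.

8.9250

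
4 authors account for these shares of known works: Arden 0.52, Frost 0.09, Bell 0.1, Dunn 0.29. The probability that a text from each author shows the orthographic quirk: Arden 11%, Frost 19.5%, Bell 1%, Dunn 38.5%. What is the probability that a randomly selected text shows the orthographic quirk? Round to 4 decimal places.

0.1874

Unnormalized posteriors (prior × likelihood):
  Arden: 0.52 × 0.11 = 0.0572
  Frost: 0.09 × 0.195 = 0.01755
  Bell: 0.1 × 0.01 = 0.001
  Dunn: 0.29 × 0.385 = 0.11165
P(quirk) = 0.0572 + 0.01755 + 0.001 + 0.11165 = 0.1874 → 0.1874.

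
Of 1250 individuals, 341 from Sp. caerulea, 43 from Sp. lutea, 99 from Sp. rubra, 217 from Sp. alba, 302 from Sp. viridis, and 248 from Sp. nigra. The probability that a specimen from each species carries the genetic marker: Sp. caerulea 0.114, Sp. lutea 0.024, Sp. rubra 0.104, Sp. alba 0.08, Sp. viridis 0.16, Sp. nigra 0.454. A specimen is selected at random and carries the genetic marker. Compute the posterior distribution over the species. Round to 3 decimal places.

Unnormalized posteriors (prior × likelihood):
  Sp. caerulea: 0.2728 × 0.114 = 0.0310992
  Sp. lutea: 0.0344 × 0.024 = 0.0008256
  Sp. rubra: 0.0792 × 0.104 = 0.0082368
  Sp. alba: 0.1736 × 0.08 = 0.013888
  Sp. viridis: 0.2416 × 0.16 = 0.038656
  Sp. nigra: 0.1984 × 0.454 = 0.0900736
Normalizing constant = 0.1827792.
P(Sp. caerulea | marker) = 0.0310992/0.1827792 ≈ 0.170
P(Sp. lutea | marker) = 0.0008256/0.1827792 ≈ 0.005
P(Sp. rubra | marker) = 0.0082368/0.1827792 ≈ 0.045
P(Sp. alba | marker) = 0.013888/0.1827792 ≈ 0.076
P(Sp. viridis | marker) = 0.038656/0.1827792 ≈ 0.211
P(Sp. nigra | marker) = 0.0900736/0.1827792 ≈ 0.493

Sp. caerulea 0.170, Sp. lutea 0.005, Sp. rubra 0.045, Sp. alba 0.076, Sp. viridis 0.211, Sp. nigra 0.493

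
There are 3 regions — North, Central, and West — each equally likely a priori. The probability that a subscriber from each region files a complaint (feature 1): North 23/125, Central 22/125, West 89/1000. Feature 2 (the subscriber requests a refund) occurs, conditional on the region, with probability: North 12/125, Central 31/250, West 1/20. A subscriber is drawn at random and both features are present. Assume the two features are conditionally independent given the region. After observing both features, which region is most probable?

Central

With a uniform prior (1/3 each), posterior ∝ likelihood:
  North: 0.184 × 0.096 = 0.017664
  Central: 0.176 × 0.124 = 0.021824
  West: 0.089 × 0.05 = 0.00445
Sum = 0.043938.
Largest term belongs to Central, so Central is most probable.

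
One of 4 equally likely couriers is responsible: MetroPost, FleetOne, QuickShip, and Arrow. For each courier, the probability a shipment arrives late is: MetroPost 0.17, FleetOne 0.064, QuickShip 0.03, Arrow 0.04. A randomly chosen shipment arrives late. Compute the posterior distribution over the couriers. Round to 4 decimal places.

Since the prior is uniform, the posterior is proportional to the likelihood:
  MetroPost: 0.17
  FleetOne: 0.064
  QuickShip: 0.03
  Arrow: 0.04
Sum = 0.304.
P(MetroPost | late) = 0.17/0.304 ≈ 0.5592
P(FleetOne | late) = 0.064/0.304 ≈ 0.2105
P(QuickShip | late) = 0.03/0.304 ≈ 0.0987
P(Arrow | late) = 0.04/0.304 ≈ 0.1316

MetroPost 0.5592, FleetOne 0.2105, QuickShip 0.0987, Arrow 0.1316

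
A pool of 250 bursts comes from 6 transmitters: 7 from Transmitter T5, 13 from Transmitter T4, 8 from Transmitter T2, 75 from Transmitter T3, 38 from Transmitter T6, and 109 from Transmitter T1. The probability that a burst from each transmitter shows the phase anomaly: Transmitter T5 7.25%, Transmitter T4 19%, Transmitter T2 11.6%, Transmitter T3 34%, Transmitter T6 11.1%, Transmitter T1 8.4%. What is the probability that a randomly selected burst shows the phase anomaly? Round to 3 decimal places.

0.171

By Bayes' rule, posterior ∝ prior × likelihood:
  Transmitter T5: 0.028 × 0.0725 = 0.00203
  Transmitter T4: 0.052 × 0.19 = 0.00988
  Transmitter T2: 0.032 × 0.116 = 0.003712
  Transmitter T3: 0.3 × 0.34 = 0.102
  Transmitter T6: 0.152 × 0.111 = 0.016872
  Transmitter T1: 0.436 × 0.084 = 0.036624
P(anomaly) = 0.00203 + 0.00988 + 0.003712 + 0.102 + 0.016872 + 0.036624 = 0.171118 → 0.171.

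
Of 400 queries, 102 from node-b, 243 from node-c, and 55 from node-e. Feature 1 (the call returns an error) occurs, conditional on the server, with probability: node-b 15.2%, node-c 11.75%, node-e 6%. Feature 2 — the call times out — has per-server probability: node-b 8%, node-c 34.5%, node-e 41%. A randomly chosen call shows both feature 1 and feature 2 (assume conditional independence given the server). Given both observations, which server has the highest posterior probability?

Prior × likelihood for each hypothesis:
  node-b: 0.255 × 0.152 × 0.08 = 0.0031008
  node-c: 0.6075 × 0.1175 × 0.345 = 0.02462653125
  node-e: 0.1375 × 0.06 × 0.41 = 0.0033825
Normalizing constant = 0.03110983125.
Largest term belongs to node-c, so node-c is most probable.

node-c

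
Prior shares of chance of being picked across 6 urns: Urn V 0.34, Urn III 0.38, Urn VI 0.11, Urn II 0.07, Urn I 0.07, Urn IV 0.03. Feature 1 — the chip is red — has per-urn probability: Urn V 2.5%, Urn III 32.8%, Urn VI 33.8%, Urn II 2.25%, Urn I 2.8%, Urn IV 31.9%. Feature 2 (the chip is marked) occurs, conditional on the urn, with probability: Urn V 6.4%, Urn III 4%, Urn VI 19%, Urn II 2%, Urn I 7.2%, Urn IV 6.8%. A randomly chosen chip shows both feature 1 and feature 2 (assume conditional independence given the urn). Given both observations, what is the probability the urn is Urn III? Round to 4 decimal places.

Prior × likelihood for each hypothesis:
  Urn V: 0.34 × 0.025 × 0.064 = 0.000544
  Urn III: 0.38 × 0.328 × 0.04 = 0.0049856
  Urn VI: 0.11 × 0.338 × 0.19 = 0.0070642
  Urn II: 0.07 × 0.0225 × 0.02 = 0.0000315
  Urn I: 0.07 × 0.028 × 0.072 = 0.00014112
  Urn IV: 0.03 × 0.319 × 0.068 = 0.00065076
Sum = 0.01341718.
P(Urn III | evidence) = 0.0049856 / 0.01341718 ≈ 0.3716.

0.3716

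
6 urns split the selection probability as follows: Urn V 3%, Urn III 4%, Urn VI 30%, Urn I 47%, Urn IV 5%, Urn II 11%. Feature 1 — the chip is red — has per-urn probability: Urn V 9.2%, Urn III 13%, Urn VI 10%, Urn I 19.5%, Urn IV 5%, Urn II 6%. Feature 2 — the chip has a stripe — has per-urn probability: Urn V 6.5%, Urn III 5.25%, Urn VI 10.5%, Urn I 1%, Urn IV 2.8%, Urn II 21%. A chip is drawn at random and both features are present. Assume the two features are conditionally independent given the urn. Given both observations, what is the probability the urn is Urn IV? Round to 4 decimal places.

Unnormalized posteriors (prior × likelihood):
  Urn V: 0.03 × 0.092 × 0.065 = 0.0001794
  Urn III: 0.04 × 0.13 × 0.0525 = 0.000273
  Urn VI: 0.3 × 0.1 × 0.105 = 0.00315
  Urn I: 0.47 × 0.195 × 0.01 = 0.0009165
  Urn IV: 0.05 × 0.05 × 0.028 = 0.00007
  Urn II: 0.11 × 0.06 × 0.21 = 0.001386
Sum = 0.0059749.
P(Urn IV | evidence) = 0.00007 / 0.0059749 ≈ 0.0117.

0.0117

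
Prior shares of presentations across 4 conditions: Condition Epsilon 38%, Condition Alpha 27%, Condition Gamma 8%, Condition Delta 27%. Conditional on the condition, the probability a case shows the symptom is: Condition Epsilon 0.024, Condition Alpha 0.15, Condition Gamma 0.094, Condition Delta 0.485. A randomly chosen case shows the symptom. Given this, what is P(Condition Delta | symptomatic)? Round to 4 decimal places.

Unnormalized posteriors (prior × likelihood):
  Condition Epsilon: 0.38 × 0.024 = 0.00912
  Condition Alpha: 0.27 × 0.15 = 0.0405
  Condition Gamma: 0.08 × 0.094 = 0.00752
  Condition Delta: 0.27 × 0.485 = 0.13095
Normalizing constant = 0.18809.
P(Condition Delta | evidence) = 0.13095 / 0.18809 ≈ 0.6962.

0.6962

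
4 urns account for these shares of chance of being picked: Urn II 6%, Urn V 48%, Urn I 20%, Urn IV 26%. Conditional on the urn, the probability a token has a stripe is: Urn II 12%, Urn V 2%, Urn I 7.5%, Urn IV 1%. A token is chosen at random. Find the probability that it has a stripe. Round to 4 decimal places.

Compute prior × likelihood for every hypothesis:
  Urn II: 0.06 × 0.12 = 0.0072
  Urn V: 0.48 × 0.02 = 0.0096
  Urn I: 0.2 × 0.075 = 0.015
  Urn IV: 0.26 × 0.01 = 0.0026
P(striped) = 0.0072 + 0.0096 + 0.015 + 0.0026 = 0.0344 → 0.0344.

0.0344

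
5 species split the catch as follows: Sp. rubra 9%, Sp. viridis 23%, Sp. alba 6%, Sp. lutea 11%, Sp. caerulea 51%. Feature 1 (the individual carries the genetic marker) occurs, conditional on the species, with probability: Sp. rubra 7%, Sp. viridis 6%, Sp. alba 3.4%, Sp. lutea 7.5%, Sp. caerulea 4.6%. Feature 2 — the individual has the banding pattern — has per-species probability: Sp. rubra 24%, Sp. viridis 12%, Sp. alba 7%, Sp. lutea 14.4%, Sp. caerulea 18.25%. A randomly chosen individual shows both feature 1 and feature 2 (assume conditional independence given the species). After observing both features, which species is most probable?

Sp. caerulea

By Bayes' rule, posterior ∝ prior × likelihood:
  Sp. rubra: 0.09 × 0.07 × 0.24 = 0.001512
  Sp. viridis: 0.23 × 0.06 × 0.12 = 0.001656
  Sp. alba: 0.06 × 0.034 × 0.07 = 0.0001428
  Sp. lutea: 0.11 × 0.075 × 0.144 = 0.001188
  Sp. caerulea: 0.51 × 0.046 × 0.1825 = 0.00428145
Normalizing constant = 0.00878025.
Largest term belongs to Sp. caerulea, so Sp. caerulea is most probable.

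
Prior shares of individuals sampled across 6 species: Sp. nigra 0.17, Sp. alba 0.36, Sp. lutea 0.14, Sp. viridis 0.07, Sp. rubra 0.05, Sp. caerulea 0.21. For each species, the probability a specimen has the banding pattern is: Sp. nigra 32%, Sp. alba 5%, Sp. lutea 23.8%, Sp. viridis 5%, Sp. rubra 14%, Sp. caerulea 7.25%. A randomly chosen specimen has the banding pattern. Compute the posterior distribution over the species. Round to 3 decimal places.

Sp. nigra 0.414, Sp. alba 0.137, Sp. lutea 0.253, Sp. viridis 0.027, Sp. rubra 0.053, Sp. caerulea 0.116

By Bayes' rule, posterior ∝ prior × likelihood:
  Sp. nigra: 0.17 × 0.32 = 0.0544
  Sp. alba: 0.36 × 0.05 = 0.018
  Sp. lutea: 0.14 × 0.238 = 0.03332
  Sp. viridis: 0.07 × 0.05 = 0.0035
  Sp. rubra: 0.05 × 0.14 = 0.007
  Sp. caerulea: 0.21 × 0.0725 = 0.015225
Sum = 0.131445.
P(Sp. nigra | banded) = 0.0544/0.131445 ≈ 0.414
P(Sp. alba | banded) = 0.018/0.131445 ≈ 0.137
P(Sp. lutea | banded) = 0.03332/0.131445 ≈ 0.253
P(Sp. viridis | banded) = 0.0035/0.131445 ≈ 0.027
P(Sp. rubra | banded) = 0.007/0.131445 ≈ 0.053
P(Sp. caerulea | banded) = 0.015225/0.131445 ≈ 0.116
(Check: 0.414+0.137+0.253+0.027+0.053+0.116 = 1.000.)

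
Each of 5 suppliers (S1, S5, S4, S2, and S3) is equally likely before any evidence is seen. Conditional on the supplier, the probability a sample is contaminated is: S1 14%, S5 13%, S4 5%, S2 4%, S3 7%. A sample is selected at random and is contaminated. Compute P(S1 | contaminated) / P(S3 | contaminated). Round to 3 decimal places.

With a uniform prior (1/5 each), posterior ∝ likelihood:
  S1: 0.14
  S5: 0.13
  S4: 0.05
  S2: 0.04
  S3: 0.07
Normalizing constant = 0.43.
The ratio is 0.14 / 0.07 (the normalizer cancels) = 2.000.

2.000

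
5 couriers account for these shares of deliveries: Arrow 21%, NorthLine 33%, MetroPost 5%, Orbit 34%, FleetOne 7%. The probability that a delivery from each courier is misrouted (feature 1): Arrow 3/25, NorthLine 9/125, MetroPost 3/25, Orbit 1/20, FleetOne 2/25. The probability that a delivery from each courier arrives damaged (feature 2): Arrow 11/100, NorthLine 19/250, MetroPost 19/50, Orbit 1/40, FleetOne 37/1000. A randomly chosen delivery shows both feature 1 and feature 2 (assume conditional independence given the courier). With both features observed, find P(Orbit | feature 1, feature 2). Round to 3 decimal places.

By Bayes' rule, posterior ∝ prior × likelihood:
  Arrow: 0.21 × 0.12 × 0.11 = 0.002772
  NorthLine: 0.33 × 0.072 × 0.076 = 0.00180576
  MetroPost: 0.05 × 0.12 × 0.38 = 0.00228
  Orbit: 0.34 × 0.05 × 0.025 = 0.000425
  FleetOne: 0.07 × 0.08 × 0.037 = 0.0002072
Sum = 0.00748996.
P(Orbit | evidence) = 0.000425 / 0.00748996 ≈ 0.057.

0.057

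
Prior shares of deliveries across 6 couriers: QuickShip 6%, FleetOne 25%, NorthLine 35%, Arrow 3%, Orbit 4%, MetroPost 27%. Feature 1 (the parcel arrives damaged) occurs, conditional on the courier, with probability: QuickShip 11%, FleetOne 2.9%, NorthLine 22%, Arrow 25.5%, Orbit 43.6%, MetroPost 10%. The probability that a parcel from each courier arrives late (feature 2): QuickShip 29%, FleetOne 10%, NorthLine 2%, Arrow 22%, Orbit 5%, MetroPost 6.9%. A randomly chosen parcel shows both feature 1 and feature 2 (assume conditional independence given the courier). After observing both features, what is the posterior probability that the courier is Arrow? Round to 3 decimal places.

By Bayes' rule, posterior ∝ prior × likelihood:
  QuickShip: 0.06 × 0.11 × 0.29 = 0.001914
  FleetOne: 0.25 × 0.029 × 0.1 = 0.000725
  NorthLine: 0.35 × 0.22 × 0.02 = 0.00154
  Arrow: 0.03 × 0.255 × 0.22 = 0.001683
  Orbit: 0.04 × 0.436 × 0.05 = 0.000872
  MetroPost: 0.27 × 0.1 × 0.069 = 0.001863
Sum = 0.008597.
P(Arrow | evidence) = 0.001683 / 0.008597 ≈ 0.196.

0.196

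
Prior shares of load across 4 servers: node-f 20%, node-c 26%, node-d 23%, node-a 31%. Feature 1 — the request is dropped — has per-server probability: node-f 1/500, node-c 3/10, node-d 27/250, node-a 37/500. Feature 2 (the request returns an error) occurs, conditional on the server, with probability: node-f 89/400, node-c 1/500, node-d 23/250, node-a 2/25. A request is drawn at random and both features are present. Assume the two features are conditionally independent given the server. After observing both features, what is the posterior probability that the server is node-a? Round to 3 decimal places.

Compute prior × likelihood for every hypothesis:
  node-f: 0.2 × 0.002 × 0.2225 = 0.000089
  node-c: 0.26 × 0.3 × 0.002 = 0.000156
  node-d: 0.23 × 0.108 × 0.092 = 0.00228528
  node-a: 0.31 × 0.074 × 0.08 = 0.0018352
Sum = 0.00436548.
P(node-a | evidence) = 0.0018352 / 0.00436548 ≈ 0.420.

0.420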